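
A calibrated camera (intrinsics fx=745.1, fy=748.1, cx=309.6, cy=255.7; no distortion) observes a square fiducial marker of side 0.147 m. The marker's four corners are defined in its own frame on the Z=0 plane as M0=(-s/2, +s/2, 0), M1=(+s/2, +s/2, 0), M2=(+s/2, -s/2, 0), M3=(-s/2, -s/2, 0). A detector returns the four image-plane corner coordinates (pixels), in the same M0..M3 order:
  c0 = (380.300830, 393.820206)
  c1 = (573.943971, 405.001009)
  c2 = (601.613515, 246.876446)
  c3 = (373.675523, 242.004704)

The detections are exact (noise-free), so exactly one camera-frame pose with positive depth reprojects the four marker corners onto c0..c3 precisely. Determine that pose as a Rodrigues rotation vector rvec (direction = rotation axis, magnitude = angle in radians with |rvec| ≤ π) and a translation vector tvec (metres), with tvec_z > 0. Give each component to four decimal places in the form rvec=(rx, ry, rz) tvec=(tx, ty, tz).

Intrinsics K: fx=745.1, fy=748.1, cx=309.6, cy=255.7
Marker side s = 0.147 m; corners in marker frame (Z=0):
  M0 = (-0.0735, +0.0735, 0)
  M1 = (+0.0735, +0.0735, 0)
  M2 = (+0.0735, -0.0735, 0)
  M3 = (-0.0735, -0.0735, 0)
Detected image corners:
  c0 = (380.300830, 393.820206) px
  c1 = (573.943971, 405.001009) px
  c2 = (601.613515, 246.876446) px
  c3 = (373.675523, 242.004704) px
Planar DLT: solve 8×8 A·h = b for H (H[2,2]=1):
  H  [+1263.77164 +457.14251 +479.37914]
  H  [-51.01317 +1404.63432 +328.03573]
  H  [-0.33341 +1.09013 +1.00000]
B = K⁻¹H; ‖b₁‖=1.865257, ‖b₂‖=1.865257; λ = 2/(‖b₁‖+‖b₂‖) = 0.536119, sign → tz>0 ⇒ λ=+0.536119
r₁ = λ·B[:,0] = (+0.98359,+0.02454,-0.17875); r₂ = λ·B[:,1] = (+0.08608,+0.80686,+0.58444)
r₃ = r₁×r₂ = (+0.15856,-0.59024,+0.79150); SVD([r₁ r₂ r₃]) → R = UVᵀ:
  R  [+0.98359 +0.08608 +0.15856]
  R  [+0.02454 +0.80686 -0.59024]
  R  [-0.17875 +0.58444 +0.79150]
t = (+0.12216, +0.05184, +0.53612) m
tr R = 2.581949; θ = arccos((tr R − 1)/2) = 0.658397 rad = 37.723°
axis k = ((R−Rᵀ)₃₂, (R−Rᵀ)₁₃, (R−Rᵀ)₂₁) / (2 sinθ) = (+0.959942, +0.275649, -0.050294)
rvec = θ·k = (+0.632022, +0.181486, -0.033113)

rvec=(0.6320, 0.1815, -0.0331) tvec=(0.1222, 0.0518, 0.5361)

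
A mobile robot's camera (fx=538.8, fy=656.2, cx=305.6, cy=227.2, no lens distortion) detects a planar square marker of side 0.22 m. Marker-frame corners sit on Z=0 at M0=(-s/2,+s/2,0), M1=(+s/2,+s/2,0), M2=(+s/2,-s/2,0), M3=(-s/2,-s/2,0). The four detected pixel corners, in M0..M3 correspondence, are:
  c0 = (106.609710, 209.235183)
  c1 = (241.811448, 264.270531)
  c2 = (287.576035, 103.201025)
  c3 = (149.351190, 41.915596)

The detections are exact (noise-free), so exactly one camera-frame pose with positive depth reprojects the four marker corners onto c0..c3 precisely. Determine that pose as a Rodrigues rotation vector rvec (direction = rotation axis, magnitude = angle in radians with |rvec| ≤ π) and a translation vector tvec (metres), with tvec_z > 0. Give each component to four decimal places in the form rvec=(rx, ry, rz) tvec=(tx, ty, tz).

Intrinsics K: fx=538.8, fy=656.2, cx=305.6, cy=227.2
Marker side s = 0.22 m; corners in marker frame (Z=0):
  M0 = (-0.1100, +0.1100, 0)
  M1 = (+0.1100, +0.1100, 0)
  M2 = (+0.1100, -0.1100, 0)
  M3 = (-0.1100, -0.1100, 0)
Detected image corners:
  c0 = (106.609710, 209.235183) px
  c1 = (241.811448, 264.270531) px
  c2 = (287.576035, 103.201025) px
  c3 = (149.351190, 41.915596) px
Planar DLT: solve 8×8 A·h = b for H (H[2,2]=1):
  H  [+645.52326 -173.67392 +196.92233]
  H  [+283.21264 +767.86276 +156.31803]
  H  [+0.12328 +0.14042 +1.00000]
B = K⁻¹H; ‖b₁‖=1.199655, ‖b₂‖=1.199655; λ = 2/(‖b₁‖+‖b₂‖) = 0.833573, sign → tz>0 ⇒ λ=+0.833573
r₁ = λ·B[:,0] = (+0.94040,+0.32418,+0.10277); r₂ = λ·B[:,1] = (-0.33508,+0.93489,+0.11705)
r₃ = r₁×r₂ = (-0.05813,-0.14451,+0.98779); SVD([r₁ r₂ r₃]) → R = UVᵀ:
  R  [+0.94040 -0.33508 -0.05813]
  R  [+0.32418 +0.93489 -0.14451]
  R  [+0.10277 +0.11705 +0.98779]
t = (-0.16813, -0.09004, +0.83357) m
tr R = 2.863082; θ = arccos((tr R − 1)/2) = 0.372169 rad = 21.324°
axis k = ((R−Rᵀ)₃₂, (R−Rᵀ)₁₃, (R−Rᵀ)₂₁) / (2 sinθ) = (+0.359640, -0.221233, +0.906485)
rvec = θ·k = (+0.133847, -0.082336, +0.337365)

rvec=(0.1338, -0.0823, 0.3374) tvec=(-0.1681, -0.0900, 0.8336)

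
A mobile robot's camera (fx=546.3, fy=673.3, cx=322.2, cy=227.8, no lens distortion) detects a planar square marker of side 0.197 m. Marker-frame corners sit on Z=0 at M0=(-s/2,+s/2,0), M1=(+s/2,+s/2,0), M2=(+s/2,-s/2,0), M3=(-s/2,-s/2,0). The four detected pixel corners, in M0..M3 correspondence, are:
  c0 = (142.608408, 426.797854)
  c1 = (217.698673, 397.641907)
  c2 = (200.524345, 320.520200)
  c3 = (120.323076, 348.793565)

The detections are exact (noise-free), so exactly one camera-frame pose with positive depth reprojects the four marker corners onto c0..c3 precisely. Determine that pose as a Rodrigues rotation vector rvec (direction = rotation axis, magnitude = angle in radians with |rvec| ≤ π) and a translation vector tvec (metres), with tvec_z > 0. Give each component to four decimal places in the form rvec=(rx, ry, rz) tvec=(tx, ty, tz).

Intrinsics K: fx=546.3, fy=673.3, cx=322.2, cy=227.8
Marker side s = 0.197 m; corners in marker frame (Z=0):
  M0 = (-0.0985, +0.0985, 0)
  M1 = (+0.0985, +0.0985, 0)
  M2 = (+0.0985, -0.0985, 0)
  M3 = (-0.0985, -0.0985, 0)
Detected image corners:
  c0 = (142.608408, 426.797854) px
  c1 = (217.698673, 397.641907) px
  c2 = (200.524345, 320.520200) px
  c3 = (120.323076, 348.793565) px
Planar DLT: solve 8×8 A·h = b for H (H[2,2]=1):
  H  [+422.01174 +149.66213 +171.20660]
  H  [-83.88602 +502.72461 +374.31922]
  H  [+0.16586 +0.29199 +1.00000]
B = K⁻¹H; ‖b₁‖=0.717874, ‖b₂‖=0.717874; λ = 2/(‖b₁‖+‖b₂‖) = 1.393003, sign → tz>0 ⇒ λ=+1.393003
r₁ = λ·B[:,0] = (+0.93982,-0.25172,+0.23104); r₂ = λ·B[:,1] = (+0.14173,+0.90248,+0.40674)
r₃ = r₁×r₂ = (-0.31090,-0.34952,+0.88384); SVD([r₁ r₂ r₃]) → R = UVᵀ:
  R  [+0.93982 +0.14173 -0.31090]
  R  [-0.25172 +0.90248 -0.34952]
  R  [+0.23104 +0.40674 +0.88384]
t = (-0.38502, +0.30314, +1.39300) m
tr R = 2.726142; θ = arccos((tr R − 1)/2) = 0.529478 rad = 30.337°
axis k = ((R−Rᵀ)₃₂, (R−Rᵀ)₁₃, (R−Rᵀ)₂₁) / (2 sinθ) = (+0.748651, -0.536485, -0.389493)
rvec = θ·k = (+0.396394, -0.284057, -0.206228)

rvec=(0.3964, -0.2841, -0.2062) tvec=(-0.3850, 0.3031, 1.3930)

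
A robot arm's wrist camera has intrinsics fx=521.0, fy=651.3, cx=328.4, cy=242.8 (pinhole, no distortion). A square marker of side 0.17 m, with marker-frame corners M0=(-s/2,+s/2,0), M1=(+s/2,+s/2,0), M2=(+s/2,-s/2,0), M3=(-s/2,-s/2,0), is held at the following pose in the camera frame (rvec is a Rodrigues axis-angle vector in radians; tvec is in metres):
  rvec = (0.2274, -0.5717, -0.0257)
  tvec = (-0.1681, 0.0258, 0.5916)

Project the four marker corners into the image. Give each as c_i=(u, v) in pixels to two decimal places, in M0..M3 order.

c0=(104.40, 376.57) c1=(249.03, 343.37) c2=(249.79, 174.90) c3=(95.01, 181.51)

Intrinsics K: fx=521.0, fy=651.3, cx=328.4, cy=242.8
Marker side s = 0.17 m; corners in marker frame (Z=0):
  M0 = (-0.0850, +0.0850, 0)
  M1 = (+0.0850, +0.0850, 0)
  M2 = (+0.0850, -0.0850, 0)
  M3 = (-0.0850, -0.0850, 0)
rvec = (0.2274, -0.5717, -0.0257), |rvec| = θ = 0.61580 rad = 35.283°
Rodrigues: sinθ=0.57761, 1−cosθ=0.18369; R = I + sinθ·[k]× + (1−cosθ)·[k]×²:
    [+0.84136 -0.03887 -0.53908]
    [-0.08708 +0.97463 -0.20618]
    [+0.53342 +0.22042 +0.81663]
t = (-0.1681, 0.0258, 0.5916) m
M0: Pc = R·M0+t = (-0.24292, +0.11605, +0.56499); u = 521.0·(-0.24292)/0.56499 + 328.4 = 104.3963, v = 651.3·(+0.11605)/0.56499 + 242.8 = 376.5719
M1: Pc = R·M1+t = (-0.09989, +0.10124, +0.65568); u = 521.0·(-0.09989)/0.65568 + 328.4 = 249.0288, v = 651.3·(+0.10124)/0.65568 + 242.8 = 343.3662
M2: Pc = R·M2+t = (-0.09328, -0.06445, +0.61821); u = 521.0·(-0.09328)/0.61821 + 328.4 = 249.7865, v = 651.3·(-0.06445)/0.61821 + 242.8 = 174.9045
M3: Pc = R·M3+t = (-0.23631, -0.04964, +0.52752); u = 521.0·(-0.23631)/0.52752 + 328.4 = 95.0109, v = 651.3·(-0.04964)/0.52752 + 242.8 = 181.5104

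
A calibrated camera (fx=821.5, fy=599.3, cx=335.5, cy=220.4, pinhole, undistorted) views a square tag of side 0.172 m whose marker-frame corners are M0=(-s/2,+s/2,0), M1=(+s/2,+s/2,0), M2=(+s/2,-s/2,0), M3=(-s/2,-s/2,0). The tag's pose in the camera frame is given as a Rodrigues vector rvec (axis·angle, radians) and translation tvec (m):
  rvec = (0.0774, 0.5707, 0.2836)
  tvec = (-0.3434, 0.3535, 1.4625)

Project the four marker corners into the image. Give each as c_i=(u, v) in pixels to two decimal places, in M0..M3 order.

c0=(101.29, 382.54) c1=(165.99, 413.31) c2=(187.33, 346.55) c3=(120.23, 319.25)

Intrinsics K: fx=821.5, fy=599.3, cx=335.5, cy=220.4
Marker side s = 0.172 m; corners in marker frame (Z=0):
  M0 = (-0.0860, +0.0860, 0)
  M1 = (+0.0860, +0.0860, 0)
  M2 = (+0.0860, -0.0860, 0)
  M3 = (-0.0860, -0.0860, 0)
rvec = (0.0774, 0.5707, 0.2836), |rvec| = θ = 0.64196 rad = 36.782°
Rodrigues: sinθ=0.59877, 1−cosθ=0.19908; R = I + sinθ·[k]× + (1−cosθ)·[k]×²:
    [+0.80382 -0.24318 +0.54290]
    [+0.28586 +0.95825 +0.00599]
    [-0.52170 +0.15038 +0.83977]
t = (-0.3434, 0.3535, 1.4625) m
M0: Pc = R·M0+t = (-0.43344, +0.41133, +1.52030); u = 821.5·(-0.43344)/1.52030 + 335.5 = 101.2879, v = 599.3·(+0.41133)/1.52030 + 220.4 = 382.5444
M1: Pc = R·M1+t = (-0.29519, +0.46049, +1.43057); u = 821.5·(-0.29519)/1.43057 + 335.5 = 165.9904, v = 599.3·(+0.46049)/1.43057 + 220.4 = 413.3122
M2: Pc = R·M2+t = (-0.25336, +0.29567, +1.40470); u = 821.5·(-0.25336)/1.40470 + 335.5 = 187.3305, v = 599.3·(+0.29567)/1.40470 + 220.4 = 346.5459
M3: Pc = R·M3+t = (-0.39161, +0.24651, +1.49443); u = 821.5·(-0.39161)/1.49443 + 335.5 = 120.2269, v = 599.3·(+0.24651)/1.49443 + 220.4 = 319.2544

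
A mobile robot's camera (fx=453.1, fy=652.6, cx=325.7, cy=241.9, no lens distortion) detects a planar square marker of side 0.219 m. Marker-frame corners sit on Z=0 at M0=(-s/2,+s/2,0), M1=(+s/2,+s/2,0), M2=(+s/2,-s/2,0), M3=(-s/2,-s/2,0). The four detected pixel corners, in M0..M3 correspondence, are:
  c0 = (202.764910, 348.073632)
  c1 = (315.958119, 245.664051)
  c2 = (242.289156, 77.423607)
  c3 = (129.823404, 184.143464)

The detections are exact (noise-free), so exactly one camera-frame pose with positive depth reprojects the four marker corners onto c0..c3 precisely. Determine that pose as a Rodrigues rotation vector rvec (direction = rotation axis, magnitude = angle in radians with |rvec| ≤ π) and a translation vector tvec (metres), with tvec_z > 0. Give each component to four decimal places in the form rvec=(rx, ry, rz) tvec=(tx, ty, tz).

Intrinsics K: fx=453.1, fy=652.6, cx=325.7, cy=241.9
Marker side s = 0.219 m; corners in marker frame (Z=0):
  M0 = (-0.1095, +0.1095, 0)
  M1 = (+0.1095, +0.1095, 0)
  M2 = (+0.1095, -0.1095, 0)
  M3 = (-0.1095, -0.1095, 0)
Detected image corners:
  c0 = (202.764910, 348.073632) px
  c1 = (315.958119, 245.664051) px
  c2 = (242.289156, 77.423607) px
  c3 = (129.823404, 184.143464) px
Planar DLT: solve 8×8 A·h = b for H (H[2,2]=1):
  H  [+493.54938 +342.22522 +222.24355]
  H  [-498.22407 +765.49163 +214.68984]
  H  [-0.09726 +0.03375 +1.00000]
B = K⁻¹H; ‖b₁‖=1.371957, ‖b₂‖=1.371957; λ = 2/(‖b₁‖+‖b₂‖) = 0.728886, sign → tz>0 ⇒ λ=+0.728886
r₁ = λ·B[:,0] = (+0.84491,-0.53019,-0.07089); r₂ = λ·B[:,1] = (+0.53284,+0.84586,+0.02460)
r₃ = r₁×r₂ = (+0.04692,-0.05856,+0.99718); SVD([r₁ r₂ r₃]) → R = UVᵀ:
  R  [+0.84491 +0.53284 +0.04692]
  R  [-0.53019 +0.84586 -0.05856]
  R  [-0.07089 +0.02460 +0.99718]
t = (-0.16643, -0.03039, +0.72889) m
tr R = 2.687949; θ = arccos((tr R − 1)/2) = 0.566146 rad = 32.438°
axis k = ((R−Rᵀ)₃₂, (R−Rᵀ)₁₃, (R−Rᵀ)₂₁) / (2 sinθ) = (+0.077513, +0.109818, -0.990925)
rvec = θ·k = (+0.043884, +0.062173, -0.561008)

rvec=(0.0439, 0.0622, -0.5610) tvec=(-0.1664, -0.0304, 0.7289)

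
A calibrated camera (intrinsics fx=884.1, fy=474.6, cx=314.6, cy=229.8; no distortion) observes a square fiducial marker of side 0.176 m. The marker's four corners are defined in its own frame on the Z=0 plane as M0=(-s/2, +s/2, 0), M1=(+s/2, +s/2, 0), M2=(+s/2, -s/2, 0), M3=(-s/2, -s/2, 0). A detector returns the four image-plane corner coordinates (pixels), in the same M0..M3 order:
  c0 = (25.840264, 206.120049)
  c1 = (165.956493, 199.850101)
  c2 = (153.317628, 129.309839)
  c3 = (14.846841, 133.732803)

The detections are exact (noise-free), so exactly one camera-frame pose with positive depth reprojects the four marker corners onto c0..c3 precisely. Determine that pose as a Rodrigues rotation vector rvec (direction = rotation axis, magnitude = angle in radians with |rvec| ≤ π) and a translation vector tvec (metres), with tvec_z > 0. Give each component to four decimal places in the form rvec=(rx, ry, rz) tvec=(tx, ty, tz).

rvec=(-0.0992, -0.1572, -0.1029) tvec=(-0.2894, -0.1513, 1.1432)

Intrinsics K: fx=884.1, fy=474.6, cx=314.6, cy=229.8
Marker side s = 0.176 m; corners in marker frame (Z=0):
  M0 = (-0.0880, +0.0880, 0)
  M1 = (+0.0880, +0.0880, 0)
  M2 = (+0.0880, -0.0880, 0)
  M3 = (-0.0880, -0.0880, 0)
Detected image corners:
  c0 = (25.840264, 206.120049) px
  c1 = (165.956493, 199.850101) px
  c2 = (153.317628, 129.309839) px
  c3 = (14.846841, 133.732803) px
Planar DLT: solve 8×8 A·h = b for H (H[2,2]=1):
  H  [+804.09029 +60.07935 +90.81295]
  H  [-6.76990 +392.75376 +166.97141]
  H  [+0.14093 -0.07907 +1.00000]
B = K⁻¹H; ‖b₁‖=0.874731, ‖b₂‖=0.874731; λ = 2/(‖b₁‖+‖b₂‖) = 1.143208, sign → tz>0 ⇒ λ=+1.143208
r₁ = λ·B[:,0] = (+0.98242,-0.09432,+0.16111); r₂ = λ·B[:,1] = (+0.10985,+0.98983,-0.09040)
r₃ = r₁×r₂ = (-0.15095,+0.10651,+0.98279); SVD([r₁ r₂ r₃]) → R = UVᵀ:
  R  [+0.98242 +0.10985 -0.15095]
  R  [-0.09432 +0.98983 +0.10651]
  R  [+0.16111 -0.09040 +0.98279]
t = (-0.28937, -0.15134, +1.14321) m
tr R = 2.955034; θ = arccos((tr R − 1)/2) = 0.212450 rad = 12.172°
axis k = ((R−Rᵀ)₃₂, (R−Rᵀ)₁₃, (R−Rᵀ)₂₁) / (2 sinθ) = (-0.466916, -0.739991, -0.484152)
rvec = θ·k = (-0.099196, -0.157211, -0.102858)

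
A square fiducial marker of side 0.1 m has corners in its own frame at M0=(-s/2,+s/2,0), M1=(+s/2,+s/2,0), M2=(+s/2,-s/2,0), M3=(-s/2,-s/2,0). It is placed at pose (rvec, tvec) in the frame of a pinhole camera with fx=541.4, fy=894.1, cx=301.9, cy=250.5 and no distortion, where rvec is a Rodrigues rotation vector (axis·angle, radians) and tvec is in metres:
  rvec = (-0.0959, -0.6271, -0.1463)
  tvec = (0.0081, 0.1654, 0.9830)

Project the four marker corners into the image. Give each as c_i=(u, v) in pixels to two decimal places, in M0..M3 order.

c0=(288.45, 457.31) c1=(332.10, 435.74) c2=(323.15, 348.11) c3=(279.15, 364.16)

Intrinsics K: fx=541.4, fy=894.1, cx=301.9, cy=250.5
Marker side s = 0.1 m; corners in marker frame (Z=0):
  M0 = (-0.0500, +0.0500, 0)
  M1 = (+0.0500, +0.0500, 0)
  M2 = (+0.0500, -0.0500, 0)
  M3 = (-0.0500, -0.0500, 0)
rvec = (-0.0959, -0.6271, -0.1463), |rvec| = θ = 0.65104 rad = 37.302°
Rodrigues: sinθ=0.60602, 1−cosθ=0.20455; R = I + sinθ·[k]× + (1−cosθ)·[k]×²:
    [+0.79989 +0.16520 -0.57696]
    [-0.10716 +0.98523 +0.13354]
    [+0.59050 -0.04499 +0.80578]
t = (0.0081, 0.1654, 0.9830) m
M0: Pc = R·M0+t = (-0.02363, +0.22002, +0.95123); u = 541.4·(-0.02363)/0.95123 + 301.9 = 288.4483, v = 894.1·(+0.22002)/0.95123 + 250.5 = 457.3064
M1: Pc = R·M1+t = (+0.05635, +0.20930, +1.01028); u = 541.4·(+0.05635)/1.01028 + 301.9 = 332.1002, v = 894.1·(+0.20930)/1.01028 + 250.5 = 435.7350
M2: Pc = R·M2+t = (+0.03983, +0.11078, +1.01477); u = 541.4·(+0.03983)/1.01477 + 301.9 = 323.1523, v = 894.1·(+0.11078)/1.01477 + 250.5 = 348.1066
M3: Pc = R·M3+t = (-0.04015, +0.12150, +0.95572); u = 541.4·(-0.04015)/0.95572 + 301.9 = 279.1531, v = 894.1·(+0.12150)/0.95572 + 250.5 = 364.1623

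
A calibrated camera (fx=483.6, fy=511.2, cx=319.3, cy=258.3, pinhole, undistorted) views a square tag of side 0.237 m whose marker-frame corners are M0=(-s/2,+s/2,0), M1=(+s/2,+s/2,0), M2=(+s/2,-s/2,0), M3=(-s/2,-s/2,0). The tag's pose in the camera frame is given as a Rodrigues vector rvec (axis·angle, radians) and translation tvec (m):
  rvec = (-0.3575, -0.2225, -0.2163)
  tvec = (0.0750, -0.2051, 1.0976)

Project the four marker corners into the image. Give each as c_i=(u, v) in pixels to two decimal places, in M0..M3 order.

Intrinsics K: fx=483.6, fy=511.2, cx=319.3, cy=258.3
Marker side s = 0.237 m; corners in marker frame (Z=0):
  M0 = (-0.1185, +0.1185, 0)
  M1 = (+0.1185, +0.1185, 0)
  M2 = (+0.1185, -0.1185, 0)
  M3 = (-0.1185, -0.1185, 0)
rvec = (-0.3575, -0.2225, -0.2163), |rvec| = θ = 0.47339 rad = 27.123°
Rodrigues: sinθ=0.45591, 1−cosθ=0.10997; R = I + sinθ·[k]× + (1−cosθ)·[k]×²:
    [+0.95275 +0.24735 -0.17634]
    [-0.16928 +0.91432 +0.36791]
    [+0.25223 -0.32068 +0.91299]
t = (0.0750, -0.2051, 1.0976) m
M0: Pc = R·M0+t = (-0.00859, -0.07669, +1.02971); u = 483.6·(-0.00859)/1.02971 + 319.3 = 315.2658, v = 511.2·(-0.07669)/1.02971 + 258.3 = 220.2255
M1: Pc = R·M1+t = (+0.21721, -0.11681, +1.08949); u = 483.6·(+0.21721)/1.08949 + 319.3 = 415.7151, v = 511.2·(-0.11681)/1.08949 + 258.3 = 203.4905
M2: Pc = R·M2+t = (+0.15859, -0.33351, +1.16549); u = 483.6·(+0.15859)/1.16549 + 319.3 = 385.1042, v = 511.2·(-0.33351)/1.16549 + 258.3 = 112.0194
M3: Pc = R·M3+t = (-0.06721, -0.29339, +1.10571); u = 483.6·(-0.06721)/1.10571 + 319.3 = 289.9042, v = 511.2·(-0.29339)/1.10571 + 258.3 = 122.6589

c0=(315.27, 220.23) c1=(415.72, 203.49) c2=(385.10, 112.02) c3=(289.90, 122.66)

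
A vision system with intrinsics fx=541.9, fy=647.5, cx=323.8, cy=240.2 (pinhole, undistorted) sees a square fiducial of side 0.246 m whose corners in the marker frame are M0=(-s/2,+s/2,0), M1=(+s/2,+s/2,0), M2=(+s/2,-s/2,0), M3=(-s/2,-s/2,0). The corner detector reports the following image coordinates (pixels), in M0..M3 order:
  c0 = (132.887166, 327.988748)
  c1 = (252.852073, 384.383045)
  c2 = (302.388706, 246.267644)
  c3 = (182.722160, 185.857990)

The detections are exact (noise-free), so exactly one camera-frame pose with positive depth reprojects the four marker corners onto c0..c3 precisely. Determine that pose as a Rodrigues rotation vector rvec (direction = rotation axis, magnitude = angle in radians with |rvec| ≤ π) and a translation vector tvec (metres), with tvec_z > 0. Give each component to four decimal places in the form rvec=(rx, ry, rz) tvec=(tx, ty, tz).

rvec=(0.0552, -0.0991, 0.4037) tvec=(-0.2026, 0.0749, 1.0412)

Intrinsics K: fx=541.9, fy=647.5, cx=323.8, cy=240.2
Marker side s = 0.246 m; corners in marker frame (Z=0):
  M0 = (-0.1230, +0.1230, 0)
  M1 = (+0.1230, +0.1230, 0)
  M2 = (+0.1230, -0.1230, 0)
  M3 = (-0.1230, -0.1230, 0)
Detected image corners:
  c0 = (132.887166, 327.988748) px
  c1 = (252.852073, 384.383045) px
  c2 = (302.388706, 246.267644) px
  c3 = (182.722160, 185.857990) px
Planar DLT: solve 8×8 A·h = b for H (H[2,2]=1):
  H  [+509.46486 -194.87930 +218.37142]
  H  [+266.82119 +578.81780 +286.77457]
  H  [+0.10292 +0.03256 +1.00000]
B = K⁻¹H; ‖b₁‖=0.960426, ‖b₂‖=0.960426; λ = 2/(‖b₁‖+‖b₂‖) = 1.041205, sign → tz>0 ⇒ λ=+1.041205
r₁ = λ·B[:,0] = (+0.91485,+0.38931,+0.10716); r₂ = λ·B[:,1] = (-0.39470,+0.91819,+0.03390)
r₃ = r₁×r₂ = (-0.08520,-0.07331,+0.99366); SVD([r₁ r₂ r₃]) → R = UVᵀ:
  R  [+0.91485 -0.39470 -0.08520]
  R  [+0.38931 +0.91819 -0.07331]
  R  [+0.10716 +0.03390 +0.99366]
t = (-0.20257, +0.07489, +1.04121) m
tr R = 2.826704; θ = arccos((tr R − 1)/2) = 0.419354 rad = 24.027°
axis k = ((R−Rᵀ)₃₂, (R−Rᵀ)₁₃, (R−Rᵀ)₂₁) / (2 sinθ) = (+0.131645, -0.236209, +0.962743)
rvec = θ·k = (+0.055206, -0.099055, +0.403730)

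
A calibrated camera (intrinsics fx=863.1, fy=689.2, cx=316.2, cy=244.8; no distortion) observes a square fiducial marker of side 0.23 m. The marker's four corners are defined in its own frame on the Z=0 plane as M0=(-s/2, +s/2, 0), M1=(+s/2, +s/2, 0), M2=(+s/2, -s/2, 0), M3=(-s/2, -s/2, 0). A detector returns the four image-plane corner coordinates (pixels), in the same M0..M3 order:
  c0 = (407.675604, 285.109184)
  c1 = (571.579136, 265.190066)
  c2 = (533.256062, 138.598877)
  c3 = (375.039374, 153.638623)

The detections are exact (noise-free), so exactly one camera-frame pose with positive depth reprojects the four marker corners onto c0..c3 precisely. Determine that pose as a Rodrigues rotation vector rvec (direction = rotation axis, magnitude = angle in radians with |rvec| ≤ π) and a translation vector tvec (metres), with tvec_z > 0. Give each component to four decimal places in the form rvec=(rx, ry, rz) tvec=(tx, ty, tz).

rvec=(-0.2305, -0.1476, -0.1560) tvec=(0.2120, -0.0605, 1.1686)

Intrinsics K: fx=863.1, fy=689.2, cx=316.2, cy=244.8
Marker side s = 0.23 m; corners in marker frame (Z=0):
  M0 = (-0.1150, +0.1150, 0)
  M1 = (+0.1150, +0.1150, 0)
  M2 = (+0.1150, -0.1150, 0)
  M3 = (-0.1150, -0.1150, 0)
Detected image corners:
  c0 = (407.675604, 285.109184) px
  c1 = (571.579136, 265.190066) px
  c2 = (533.256062, 138.598877) px
  c3 = (375.039374, 153.638623) px
Planar DLT: solve 8×8 A·h = b for H (H[2,2]=1):
  H  [+765.80757 +67.51827 +472.80319]
  H  [-46.39832 +522.02698 +209.12712]
  H  [+0.13946 -0.18424 +1.00000]
B = K⁻¹H; ‖b₁‖=0.855751, ‖b₂‖=0.855751; λ = 2/(‖b₁‖+‖b₂‖) = 1.168565, sign → tz>0 ⇒ λ=+1.168565
r₁ = λ·B[:,0] = (+0.97714,-0.13655,+0.16296); r₂ = λ·B[:,1] = (+0.17029,+0.96159,-0.21529)
r₃ = r₁×r₂ = (-0.12731,+0.23812,+0.96286); SVD([r₁ r₂ r₃]) → R = UVᵀ:
  R  [+0.97714 +0.17029 -0.12731]
  R  [-0.13655 +0.96159 +0.23812]
  R  [+0.16296 -0.21529 +0.96286]
t = (+0.21203, -0.06048, +1.16856) m
tr R = 2.901580; θ = arccos((tr R − 1)/2) = 0.315021 rad = 18.049°
axis k = ((R−Rᵀ)₃₂, (R−Rᵀ)₁₃, (R−Rᵀ)₂₁) / (2 sinθ) = (-0.731701, -0.468426, -0.495168)
rvec = θ·k = (-0.230501, -0.147564, -0.155988)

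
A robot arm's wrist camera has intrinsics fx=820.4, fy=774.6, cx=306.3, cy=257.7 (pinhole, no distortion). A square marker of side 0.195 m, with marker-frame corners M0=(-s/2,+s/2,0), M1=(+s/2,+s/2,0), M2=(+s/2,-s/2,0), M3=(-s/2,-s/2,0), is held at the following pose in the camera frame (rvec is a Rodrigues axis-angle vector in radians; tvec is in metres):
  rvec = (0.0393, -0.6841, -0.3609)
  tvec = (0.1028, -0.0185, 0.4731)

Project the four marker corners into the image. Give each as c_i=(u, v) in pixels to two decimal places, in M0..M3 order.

c0=(428.02, 449.18) c1=(610.58, 314.10) c2=(531.36, 43.90) c3=(311.46, 108.33)

Intrinsics K: fx=820.4, fy=774.6, cx=306.3, cy=257.7
Marker side s = 0.195 m; corners in marker frame (Z=0):
  M0 = (-0.0975, +0.0975, 0)
  M1 = (+0.0975, +0.0975, 0)
  M2 = (+0.0975, -0.0975, 0)
  M3 = (-0.0975, -0.0975, 0)
rvec = (0.0393, -0.6841, -0.3609), |rvec| = θ = 0.77446 rad = 44.373°
Rodrigues: sinθ=0.69933, 1−cosθ=0.28520; R = I + sinθ·[k]× + (1−cosθ)·[k]×²:
    [+0.71553 +0.31311 -0.62448]
    [-0.33867 +0.93733 +0.08191]
    [+0.61099 +0.15289 +0.77673]
t = (0.1028, -0.0185, 0.4731) m
M0: Pc = R·M0+t = (+0.06356, +0.10591, +0.42843); u = 820.4·(+0.06356)/0.42843 + 306.3 = 428.0158, v = 774.6·(+0.10591)/0.42843 + 257.7 = 449.1838
M1: Pc = R·M1+t = (+0.20309, +0.03987, +0.54758); u = 820.4·(+0.20309)/0.54758 + 306.3 = 610.5799, v = 774.6·(+0.03987)/0.54758 + 257.7 = 314.0987
M2: Pc = R·M2+t = (+0.14204, -0.14291, +0.51777); u = 820.4·(+0.14204)/0.51777 + 306.3 = 531.3575, v = 774.6·(-0.14291)/0.51777 + 257.7 = 43.8995
M3: Pc = R·M3+t = (+0.00251, -0.07687, +0.39862); u = 820.4·(+0.00251)/0.39862 + 306.3 = 311.4609, v = 774.6·(-0.07687)/0.39862 + 257.7 = 108.3282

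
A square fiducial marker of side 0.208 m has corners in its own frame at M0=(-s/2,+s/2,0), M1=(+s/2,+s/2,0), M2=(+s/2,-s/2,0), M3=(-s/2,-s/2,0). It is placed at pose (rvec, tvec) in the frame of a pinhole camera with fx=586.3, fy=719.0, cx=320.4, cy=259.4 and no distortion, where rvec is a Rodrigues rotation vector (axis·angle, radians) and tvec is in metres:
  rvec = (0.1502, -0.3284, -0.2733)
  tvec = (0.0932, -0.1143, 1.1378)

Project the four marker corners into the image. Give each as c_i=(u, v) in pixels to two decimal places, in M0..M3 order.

c0=(332.61, 268.79) c1=(425.39, 232.02) c2=(403.54, 107.15) c3=(306.16, 138.15)

Intrinsics K: fx=586.3, fy=719.0, cx=320.4, cy=259.4
Marker side s = 0.208 m; corners in marker frame (Z=0):
  M0 = (-0.1040, +0.1040, 0)
  M1 = (+0.1040, +0.1040, 0)
  M2 = (+0.1040, -0.1040, 0)
  M3 = (-0.1040, -0.1040, 0)
rvec = (0.1502, -0.3284, -0.2733), |rvec| = θ = 0.45288 rad = 25.948°
Rodrigues: sinθ=0.43756, 1−cosθ=0.10081; R = I + sinθ·[k]× + (1−cosθ)·[k]×²:
    [+0.91028 +0.23981 -0.33747]
    [-0.28830 +0.95220 -0.10100]
    [+0.29711 +0.18923 +0.93590]
t = (0.0932, -0.1143, 1.1378) m
M0: Pc = R·M0+t = (+0.02347, +0.01471, +1.12658); u = 586.3·(+0.02347)/1.12658 + 320.4 = 332.6149, v = 719.0·(+0.01471)/1.12658 + 259.4 = 268.7892
M1: Pc = R·M1+t = (+0.21281, -0.04525, +1.18838); u = 586.3·(+0.21281)/1.18838 + 320.4 = 425.3917, v = 719.0·(-0.04525)/1.18838 + 259.4 = 232.0200
M2: Pc = R·M2+t = (+0.16293, -0.24331, +1.14902); u = 586.3·(+0.16293)/1.14902 + 320.4 = 403.5363, v = 719.0·(-0.24331)/1.14902 + 259.4 = 107.1475
M3: Pc = R·M3+t = (-0.02641, -0.18335, +1.08722); u = 586.3·(-0.02641)/1.08722 + 320.4 = 306.1584, v = 719.0·(-0.18335)/1.08722 + 259.4 = 138.1498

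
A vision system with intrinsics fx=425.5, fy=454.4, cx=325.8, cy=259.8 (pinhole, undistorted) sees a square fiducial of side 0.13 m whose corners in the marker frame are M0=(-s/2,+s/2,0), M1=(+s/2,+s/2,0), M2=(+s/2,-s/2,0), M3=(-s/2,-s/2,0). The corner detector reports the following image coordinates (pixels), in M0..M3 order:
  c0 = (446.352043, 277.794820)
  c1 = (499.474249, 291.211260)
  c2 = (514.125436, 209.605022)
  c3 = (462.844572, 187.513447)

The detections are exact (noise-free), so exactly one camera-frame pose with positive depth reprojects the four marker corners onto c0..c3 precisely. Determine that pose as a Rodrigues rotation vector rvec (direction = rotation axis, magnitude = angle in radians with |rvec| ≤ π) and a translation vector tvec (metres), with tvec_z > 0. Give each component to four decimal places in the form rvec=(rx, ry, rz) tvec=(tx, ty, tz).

rvec=(0.0312, -0.5581, 0.2017) tvec=(0.2477, -0.0266, 0.6745)

Intrinsics K: fx=425.5, fy=454.4, cx=325.8, cy=259.8
Marker side s = 0.13 m; corners in marker frame (Z=0):
  M0 = (-0.0650, +0.0650, 0)
  M1 = (+0.0650, +0.0650, 0)
  M2 = (+0.0650, -0.0650, 0)
  M3 = (-0.0650, -0.0650, 0)
Detected image corners:
  c0 = (446.352043, 277.794820) px
  c1 = (499.474249, 291.211260) px
  c2 = (514.125436, 209.605022) px
  c3 = (462.844572, 187.513447) px
Planar DLT: solve 8×8 A·h = b for H (H[2,2]=1):
  H  [+778.49097 -137.40606 +482.04842]
  H  [+326.05598 +650.36949 +241.87912]
  H  [+0.78419 -0.03741 +1.00000]
B = K⁻¹H; ‖b₁‖=1.482641, ‖b₂‖=1.482641; λ = 2/(‖b₁‖+‖b₂‖) = 0.674472, sign → tz>0 ⇒ λ=+0.674472
r₁ = λ·B[:,0] = (+0.82903,+0.18157,+0.52891); r₂ = λ·B[:,1] = (-0.19849,+0.97978,-0.02523)
r₃ = r₁×r₂ = (-0.52280,-0.08406,+0.84830); SVD([r₁ r₂ r₃]) → R = UVᵀ:
  R  [+0.82903 -0.19849 -0.52280]
  R  [+0.18157 +0.97978 -0.08406]
  R  [+0.52891 -0.02523 +0.84830]
t = (+0.24767, -0.02660, +0.67447) m
tr R = 2.657107; θ = arccos((tr R − 1)/2) = 0.594277 rad = 34.050°
axis k = ((R−Rᵀ)₃₂, (R−Rᵀ)₁₃, (R−Rᵀ)₂₁) / (2 sinθ) = (+0.052535, -0.939178, +0.339388)
rvec = θ·k = (+0.031221, -0.558132, +0.201690)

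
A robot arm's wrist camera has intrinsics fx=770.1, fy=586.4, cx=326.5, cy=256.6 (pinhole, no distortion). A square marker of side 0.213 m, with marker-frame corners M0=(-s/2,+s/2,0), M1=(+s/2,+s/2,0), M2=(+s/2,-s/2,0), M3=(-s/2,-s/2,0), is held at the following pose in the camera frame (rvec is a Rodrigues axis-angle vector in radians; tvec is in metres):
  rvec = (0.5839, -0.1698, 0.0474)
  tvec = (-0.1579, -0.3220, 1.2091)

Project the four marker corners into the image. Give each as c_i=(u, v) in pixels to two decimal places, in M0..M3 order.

c0=(158.34, 147.25) c1=(288.84, 150.04) c2=(298.09, 50.44) c3=(154.53, 44.13)

Intrinsics K: fx=770.1, fy=586.4, cx=326.5, cy=256.6
Marker side s = 0.213 m; corners in marker frame (Z=0):
  M0 = (-0.1065, +0.1065, 0)
  M1 = (+0.1065, +0.1065, 0)
  M2 = (+0.1065, -0.1065, 0)
  M3 = (-0.1065, -0.1065, 0)
rvec = (0.5839, -0.1698, 0.0474), |rvec| = θ = 0.60993 rad = 34.947°
Rodrigues: sinθ=0.57281, 1−cosθ=0.18031; R = I + sinθ·[k]× + (1−cosθ)·[k]×²:
    [+0.98494 -0.09257 -0.14605]
    [-0.00354 +0.83366 -0.55226]
    [+0.17288 +0.54446 +0.82078]
t = (-0.1579, -0.3220, 1.2091) m
M0: Pc = R·M0+t = (-0.27265, -0.23284, +1.24867); u = 770.1·(-0.27265)/1.24867 + 326.5 = 158.3446, v = 586.4·(-0.23284)/1.24867 + 256.6 = 147.2550
M1: Pc = R·M1+t = (-0.06286, -0.23359, +1.28550); u = 770.1·(-0.06286)/1.28550 + 326.5 = 288.8408, v = 586.4·(-0.23359)/1.28550 + 256.6 = 150.0432
M2: Pc = R·M2+t = (-0.04315, -0.41116, +1.16953); u = 770.1·(-0.04315)/1.16953 + 326.5 = 298.0899, v = 586.4·(-0.41116)/1.16953 + 256.6 = 50.4436
M3: Pc = R·M3+t = (-0.25294, -0.41041, +1.13270); u = 770.1·(-0.25294)/1.13270 + 326.5 = 154.5337, v = 586.4·(-0.41041)/1.13270 + 256.6 = 44.1319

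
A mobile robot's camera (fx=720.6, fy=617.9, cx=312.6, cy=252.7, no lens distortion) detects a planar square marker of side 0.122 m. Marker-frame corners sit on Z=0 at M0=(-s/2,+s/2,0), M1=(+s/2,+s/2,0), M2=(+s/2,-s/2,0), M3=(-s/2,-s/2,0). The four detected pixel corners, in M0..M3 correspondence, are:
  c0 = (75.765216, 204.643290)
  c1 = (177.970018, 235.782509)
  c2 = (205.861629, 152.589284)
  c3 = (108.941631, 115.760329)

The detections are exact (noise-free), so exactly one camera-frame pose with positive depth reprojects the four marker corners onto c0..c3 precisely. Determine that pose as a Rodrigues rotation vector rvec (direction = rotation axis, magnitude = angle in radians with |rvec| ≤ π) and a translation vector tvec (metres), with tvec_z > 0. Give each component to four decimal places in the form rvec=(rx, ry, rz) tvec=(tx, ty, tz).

Intrinsics K: fx=720.6, fy=617.9, cx=312.6, cy=252.7
Marker side s = 0.122 m; corners in marker frame (Z=0):
  M0 = (-0.0610, +0.0610, 0)
  M1 = (+0.0610, +0.0610, 0)
  M2 = (+0.0610, -0.0610, 0)
  M3 = (-0.0610, -0.0610, 0)
Detected image corners:
  c0 = (75.765216, 204.643290) px
  c1 = (177.970018, 235.782509) px
  c2 = (205.861629, 152.589284) px
  c3 = (108.941631, 115.760329) px
Planar DLT: solve 8×8 A·h = b for H (H[2,2]=1):
  H  [+906.27555 -283.52116 +144.29160]
  H  [+391.73099 +661.83369 +177.22460]
  H  [+0.63677 -0.23980 +1.00000]
B = K⁻¹H; ‖b₁‖=1.228101, ‖b₂‖=1.228101; λ = 2/(‖b₁‖+‖b₂‖) = 0.814265, sign → tz>0 ⇒ λ=+0.814265
r₁ = λ·B[:,0] = (+0.79915,+0.30417,+0.51850); r₂ = λ·B[:,1] = (-0.23567,+0.95202,-0.19526)
r₃ = r₁×r₂ = (-0.55301,+0.03385,+0.83249); SVD([r₁ r₂ r₃]) → R = UVᵀ:
  R  [+0.79915 -0.23567 -0.55301]
  R  [+0.30417 +0.95202 +0.03385]
  R  [+0.51850 -0.19526 +0.83249]
t = (-0.19019, -0.09946, +0.81427) m
tr R = 2.583648; θ = arccos((tr R − 1)/2) = 0.657006 rad = 37.644°
axis k = ((R−Rᵀ)₃₂, (R−Rᵀ)₁₃, (R−Rᵀ)₂₁) / (2 sinθ) = (-0.187562, -0.877212, +0.441950)
rvec = θ·k = (-0.123229, -0.576334, +0.290364)

rvec=(-0.1232, -0.5763, 0.2904) tvec=(-0.1902, -0.0995, 0.8143)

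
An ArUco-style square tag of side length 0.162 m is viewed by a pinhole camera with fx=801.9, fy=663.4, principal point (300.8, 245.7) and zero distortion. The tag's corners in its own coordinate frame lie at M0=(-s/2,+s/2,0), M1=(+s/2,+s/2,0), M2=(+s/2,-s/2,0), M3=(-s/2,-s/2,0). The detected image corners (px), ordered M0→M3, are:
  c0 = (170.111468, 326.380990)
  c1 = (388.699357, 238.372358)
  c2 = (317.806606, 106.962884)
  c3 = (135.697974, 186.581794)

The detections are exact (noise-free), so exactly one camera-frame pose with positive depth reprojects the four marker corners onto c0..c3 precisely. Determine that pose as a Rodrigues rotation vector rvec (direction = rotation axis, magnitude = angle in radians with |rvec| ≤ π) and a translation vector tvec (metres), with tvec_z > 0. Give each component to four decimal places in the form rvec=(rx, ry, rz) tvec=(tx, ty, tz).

Intrinsics K: fx=801.9, fy=663.4, cx=300.8, cy=245.7
Marker side s = 0.162 m; corners in marker frame (Z=0):
  M0 = (-0.0810, +0.0810, 0)
  M1 = (+0.0810, +0.0810, 0)
  M2 = (+0.0810, -0.0810, 0)
  M3 = (-0.0810, -0.0810, 0)
Detected image corners:
  c0 = (170.111468, 326.380990) px
  c1 = (388.699357, 238.372358) px
  c2 = (317.806606, 106.962884) px
  c3 = (135.697974, 186.581794) px
Planar DLT: solve 8×8 A·h = b for H (H[2,2]=1):
  H  [+1159.01662 +56.01459 +248.64963]
  H  [-572.89529 +611.63135 +209.70352]
  H  [-0.26907 -1.05323 +1.00000]
B = K⁻¹H; ‖b₁‖=1.745543, ‖b₂‖=1.745543; λ = 2/(‖b₁‖+‖b₂‖) = 0.572888, sign → tz>0 ⇒ λ=+0.572888
r₁ = λ·B[:,0] = (+0.88584,-0.43764,-0.15415); r₂ = λ·B[:,1] = (+0.26635,+0.75165,-0.60338)
r₃ = r₁×r₂ = (+0.37993,+0.49344,+0.78241); SVD([r₁ r₂ r₃]) → R = UVᵀ:
  R  [+0.88584 +0.26635 +0.37993]
  R  [-0.43764 +0.75165 +0.49344]
  R  [-0.15415 -0.60338 +0.78241]
t = (-0.03726, -0.03109, +0.57289) m
tr R = 2.419903; θ = arccos((tr R − 1)/2) = 0.781367 rad = 44.769°
axis k = ((R−Rᵀ)₃₂, (R−Rᵀ)₁₃, (R−Rᵀ)₂₁) / (2 sinθ) = (-0.778720, +0.379181, -0.499817)
rvec = θ·k = (-0.608466, +0.296279, -0.390541)

rvec=(-0.6085, 0.2963, -0.3905) tvec=(-0.0373, -0.0311, 0.5729)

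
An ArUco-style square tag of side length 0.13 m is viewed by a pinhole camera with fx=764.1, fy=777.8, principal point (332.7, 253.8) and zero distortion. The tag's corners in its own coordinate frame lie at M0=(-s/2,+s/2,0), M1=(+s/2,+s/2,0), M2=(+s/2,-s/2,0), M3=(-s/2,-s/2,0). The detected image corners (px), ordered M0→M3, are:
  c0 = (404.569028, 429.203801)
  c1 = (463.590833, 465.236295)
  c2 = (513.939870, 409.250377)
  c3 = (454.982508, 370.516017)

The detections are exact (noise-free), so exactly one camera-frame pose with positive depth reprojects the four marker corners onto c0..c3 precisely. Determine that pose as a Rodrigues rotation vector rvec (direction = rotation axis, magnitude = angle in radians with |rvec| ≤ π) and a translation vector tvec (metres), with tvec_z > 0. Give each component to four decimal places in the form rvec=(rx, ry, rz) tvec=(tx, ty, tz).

Intrinsics K: fx=764.1, fy=777.8, cx=332.7, cy=253.8
Marker side s = 0.13 m; corners in marker frame (Z=0):
  M0 = (-0.0650, +0.0650, 0)
  M1 = (+0.0650, +0.0650, 0)
  M2 = (+0.0650, -0.0650, 0)
  M3 = (-0.0650, -0.0650, 0)
Detected image corners:
  c0 = (404.569028, 429.203801) px
  c1 = (463.590833, 465.236295) px
  c2 = (513.939870, 409.250377) px
  c3 = (454.982508, 370.516017) px
Planar DLT: solve 8×8 A·h = b for H (H[2,2]=1):
  H  [+562.31757 -298.69578 +459.40692]
  H  [+386.35867 +521.86429 +419.19927]
  H  [+0.23635 +0.19346 +1.00000]
B = K⁻¹H; ‖b₁‖=0.795385, ‖b₂‖=0.795385; λ = 2/(‖b₁‖+‖b₂‖) = 1.257252, sign → tz>0 ⇒ λ=+1.257252
r₁ = λ·B[:,0] = (+0.79586,+0.52756,+0.29715); r₂ = λ·B[:,1] = (-0.59738,+0.76419,+0.24322)
r₃ = r₁×r₂ = (-0.09877,-0.37108,+0.92333); SVD([r₁ r₂ r₃]) → R = UVᵀ:
  R  [+0.79586 -0.59738 -0.09877]
  R  [+0.52756 +0.76419 -0.37108]
  R  [+0.29715 +0.24322 +0.92333]
t = (+0.20848, +0.26735, +1.25725) m
tr R = 2.483376; θ = arccos((tr R − 1)/2) = 0.735213 rad = 42.125°
axis k = ((R−Rᵀ)₃₂, (R−Rᵀ)₁₃, (R−Rᵀ)₂₁) / (2 sinθ) = (+0.457927, -0.295132, +0.838570)
rvec = θ·k = (+0.336674, -0.216985, +0.616528)

rvec=(0.3367, -0.2170, 0.6165) tvec=(0.2085, 0.2674, 1.2573)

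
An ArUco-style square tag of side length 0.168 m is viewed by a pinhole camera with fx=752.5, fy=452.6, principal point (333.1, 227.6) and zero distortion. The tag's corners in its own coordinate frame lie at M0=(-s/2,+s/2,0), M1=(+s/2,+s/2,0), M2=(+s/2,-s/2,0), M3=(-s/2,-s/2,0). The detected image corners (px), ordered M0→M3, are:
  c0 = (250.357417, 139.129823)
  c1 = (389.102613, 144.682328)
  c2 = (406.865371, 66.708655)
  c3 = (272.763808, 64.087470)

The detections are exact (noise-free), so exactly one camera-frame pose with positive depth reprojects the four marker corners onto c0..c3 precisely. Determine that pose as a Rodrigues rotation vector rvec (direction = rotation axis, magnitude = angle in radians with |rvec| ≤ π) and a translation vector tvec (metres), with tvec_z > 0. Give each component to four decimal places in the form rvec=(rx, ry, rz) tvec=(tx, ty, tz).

rvec=(-0.2269, 0.1838, 0.1243) tvec=(-0.0052, -0.2490, 0.9036)

Intrinsics K: fx=752.5, fy=452.6, cx=333.1, cy=227.6
Marker side s = 0.168 m; corners in marker frame (Z=0):
  M0 = (-0.0840, +0.0840, 0)
  M1 = (+0.0840, +0.0840, 0)
  M2 = (+0.0840, -0.0840, 0)
  M3 = (-0.0840, -0.0840, 0)
Detected image corners:
  c0 = (250.357417, 139.129823) px
  c1 = (389.102613, 144.682328) px
  c2 = (406.865371, 66.708655) px
  c3 = (272.763808, 64.087470) px
Planar DLT: solve 8×8 A·h = b for H (H[2,2]=1):
  H  [+740.69242 -197.08075 +328.73498]
  H  [+1.81345 +430.95686 +102.86205]
  H  [-0.21554 -0.23434 +1.00000]
B = K⁻¹H; ‖b₁‖=1.106746, ‖b₂‖=1.106746; λ = 2/(‖b₁‖+‖b₂‖) = 0.903550, sign → tz>0 ⇒ λ=+0.903550
r₁ = λ·B[:,0] = (+0.97558,+0.10156,-0.19475); r₂ = λ·B[:,1] = (-0.14291,+0.96682,-0.21174)
r₃ = r₁×r₂ = (+0.16679,+0.23440,+0.95773); SVD([r₁ r₂ r₃]) → R = UVᵀ:
  R  [+0.97558 -0.14291 +0.16679]
  R  [+0.10156 +0.96682 +0.23440]
  R  [-0.19475 -0.21174 +0.95773]
t = (-0.00524, -0.24902, +0.90355) m
tr R = 2.900127; θ = arccos((tr R − 1)/2) = 0.317357 rad = 18.183°
axis k = ((R−Rᵀ)₃₂, (R−Rᵀ)₁₃, (R−Rᵀ)₂₁) / (2 sinθ) = (-0.714840, +0.579284, +0.391705)
rvec = θ·k = (-0.226860, +0.183840, +0.124310)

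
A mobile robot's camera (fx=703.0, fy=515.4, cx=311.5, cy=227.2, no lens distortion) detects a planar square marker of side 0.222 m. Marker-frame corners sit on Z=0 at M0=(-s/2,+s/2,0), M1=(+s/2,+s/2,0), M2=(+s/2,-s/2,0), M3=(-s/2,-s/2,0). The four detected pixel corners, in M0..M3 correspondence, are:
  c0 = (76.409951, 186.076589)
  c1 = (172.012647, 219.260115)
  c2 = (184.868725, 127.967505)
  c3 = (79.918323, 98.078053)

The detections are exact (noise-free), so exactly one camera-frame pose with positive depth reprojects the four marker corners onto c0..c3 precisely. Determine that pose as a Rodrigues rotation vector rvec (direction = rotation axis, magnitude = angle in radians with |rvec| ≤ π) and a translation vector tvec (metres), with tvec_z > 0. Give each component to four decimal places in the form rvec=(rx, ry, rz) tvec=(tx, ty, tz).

rvec=(0.4359, 0.4614, 0.3038) tvec=(-0.3119, -0.1561, 1.1846)

Intrinsics K: fx=703.0, fy=515.4, cx=311.5, cy=227.2
Marker side s = 0.222 m; corners in marker frame (Z=0):
  M0 = (-0.1110, +0.1110, 0)
  M1 = (+0.1110, +0.1110, 0)
  M2 = (+0.1110, -0.1110, 0)
  M3 = (-0.1110, -0.1110, 0)
Detected image corners:
  c0 = (76.409951, 186.076589) px
  c1 = (172.012647, 219.260115) px
  c2 = (184.868725, 127.967505) px
  c3 = (79.918323, 98.078053) px
Planar DLT: solve 8×8 A·h = b for H (H[2,2]=1):
  H  [+411.70498 +14.54194 +126.42837]
  H  [+94.31777 +465.91668 +159.27816]
  H  [-0.30450 +0.39506 +1.00000]
B = K⁻¹H; ‖b₁‖=0.844136, ‖b₂‖=0.844136; λ = 2/(‖b₁‖+‖b₂‖) = 1.184643, sign → tz>0 ⇒ λ=+1.184643
r₁ = λ·B[:,0] = (+0.85361,+0.37580,-0.36072); r₂ = λ·B[:,1] = (-0.18287,+0.86460,+0.46801)
r₃ = r₁×r₂ = (+0.48776,-0.33353,+0.80675); SVD([r₁ r₂ r₃]) → R = UVᵀ:
  R  [+0.85361 -0.18287 +0.48776]
  R  [+0.37580 +0.86460 -0.33353]
  R  [-0.36072 +0.46801 +0.80675]
t = (-0.31187, -0.15612, +1.18464) m
tr R = 2.524962; θ = arccos((tr R − 1)/2) = 0.703658 rad = 40.317°
axis k = ((R−Rᵀ)₃₂, (R−Rᵀ)₁₃, (R−Rᵀ)₂₁) / (2 sinθ) = (+0.619414, +0.655693, +0.431733)
rvec = θ·k = (+0.435855, +0.461383, +0.303792)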